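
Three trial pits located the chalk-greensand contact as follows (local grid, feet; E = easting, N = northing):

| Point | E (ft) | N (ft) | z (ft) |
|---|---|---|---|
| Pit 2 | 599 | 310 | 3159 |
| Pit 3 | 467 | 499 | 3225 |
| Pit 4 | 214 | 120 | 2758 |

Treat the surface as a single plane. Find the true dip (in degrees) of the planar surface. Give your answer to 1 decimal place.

Two edge vectors: Pit 2→Pit 3 = (-132, 189, 66), Pit 2→Pit 4 = (-385, -190, -401).
Normal n = (Pit 2→Pit 3) × (Pit 2→Pit 4) = (-63249, -78342, 97845).
So ∂z/∂E = −n_x/n_z = 0.64642 and ∂z/∂N = −n_y/n_z = 0.80067.
Gradient magnitude |∇z| = √(a² + b²) = √(0.41786 + 0.64108) = 1.02905.
True dip = arctan(1.02905) = 45.8°, dipping toward SW (azimuth ≈ 219°).

45.8°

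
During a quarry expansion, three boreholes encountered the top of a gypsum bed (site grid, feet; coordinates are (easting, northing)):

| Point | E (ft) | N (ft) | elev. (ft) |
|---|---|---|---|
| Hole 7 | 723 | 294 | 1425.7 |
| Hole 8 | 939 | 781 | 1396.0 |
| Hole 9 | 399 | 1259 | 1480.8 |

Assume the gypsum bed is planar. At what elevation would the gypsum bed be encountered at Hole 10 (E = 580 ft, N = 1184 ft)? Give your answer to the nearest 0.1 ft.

1452.9 ft

Two edge vectors: Hole 7→Hole 8 = (216, 487, -29.7), Hole 7→Hole 9 = (-324, 965, 55.1).
Normal n = (Hole 7→Hole 8) × (Hole 7→Hole 9) = (55494.2, -2278.8, 366228).
So ∂z/∂E = −n_x/n_z = −0.151529 and ∂z/∂N = −n_y/n_z = 0.006222.
Intercept c from Hole 7: 1425.7 + 109.56 − 1.83 = 1533.43.
At (580, 1184): z = −87.9 + 7.4 + 1533.43 = 1452.9 ft.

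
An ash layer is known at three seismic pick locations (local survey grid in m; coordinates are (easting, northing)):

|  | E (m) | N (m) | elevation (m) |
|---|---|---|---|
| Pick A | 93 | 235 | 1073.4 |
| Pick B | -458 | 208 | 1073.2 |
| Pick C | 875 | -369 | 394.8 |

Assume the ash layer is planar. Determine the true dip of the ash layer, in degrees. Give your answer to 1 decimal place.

Let the plane be z = a·E + b·N + c.
Pick B−Pick A: −551a − 27b = −0.2;  Pick C−Pick A: 782a − 604b = −678.6.
Solving gives a = −0.05143, b = 1.05693.
Gradient magnitude |∇z| = √(a² + b²) = √(0.00264 + 1.11709) = 1.05818.
True dip = arctan(1.05818) = 46.6°, dipping toward S (azimuth ≈ 177°).

46.6°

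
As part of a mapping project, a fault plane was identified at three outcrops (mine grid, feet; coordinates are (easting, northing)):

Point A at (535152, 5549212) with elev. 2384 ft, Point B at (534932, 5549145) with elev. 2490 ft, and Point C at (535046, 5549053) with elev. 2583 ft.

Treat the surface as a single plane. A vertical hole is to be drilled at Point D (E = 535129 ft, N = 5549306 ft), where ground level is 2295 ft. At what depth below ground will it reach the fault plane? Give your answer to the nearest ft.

Let the plane be z = a·E + b·N + c.
Point B−Point A: −220a − 67b = 106;  Point C−Point A: −106a − 159b = 199.
Solving gives a = −0.12630031, b = −1.16737212.
Then c = 2384 − a·535152 − b·5549212 = 6547969.25.
At (535129, 5549306): z_contact = −67587.0 − 6478105.1 + 6547969.25 = 2277.2 ft.
Depth below ground = 2295 − 2277.2 = 18 ft.

18 ft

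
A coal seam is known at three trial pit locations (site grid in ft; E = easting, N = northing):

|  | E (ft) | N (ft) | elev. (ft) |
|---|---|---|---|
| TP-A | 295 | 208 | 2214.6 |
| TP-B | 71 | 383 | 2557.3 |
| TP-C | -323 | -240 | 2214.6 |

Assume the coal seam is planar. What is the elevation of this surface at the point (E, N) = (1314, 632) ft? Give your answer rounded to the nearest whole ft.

Let the plane be z = a·E + b·N + c.
TP-B−TP-A: −224a + 175b = 342.7;  TP-C−TP-A: −618a − 448b = 0.
Solving gives a = −0.73635, b = 1.01576.
Then c = 2214.6 − a·295 − b·208 = 2220.54.
At (1314, 632): z = −967.6 + 642.0 + 2220.54 = 1894.9 ft.

1895 ft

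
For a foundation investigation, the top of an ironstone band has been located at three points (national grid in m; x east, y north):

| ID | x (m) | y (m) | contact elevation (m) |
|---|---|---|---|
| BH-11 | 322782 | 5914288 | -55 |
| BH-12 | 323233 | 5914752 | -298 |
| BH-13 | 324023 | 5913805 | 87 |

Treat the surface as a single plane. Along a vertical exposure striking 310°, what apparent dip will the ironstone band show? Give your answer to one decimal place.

Let the plane be z = a·x + b·y + c.
BH-12−BH-11: 451a + 464b = −243;  BH-13−BH-11: 1241a − 483b = 142.
Solving gives a = −0.06487, b = −0.46066.
Unit vector along 310° is (sin 310°, cos 310°) = (-0.7660, 0.6428).
Slope in that direction = a·(-0.7660) + b·(0.6428) = −0.24642.
Apparent dip = arctan|0.24642| = 13.8° (true dip is 24.9°, so apparent ≤ true as expected).

13.8°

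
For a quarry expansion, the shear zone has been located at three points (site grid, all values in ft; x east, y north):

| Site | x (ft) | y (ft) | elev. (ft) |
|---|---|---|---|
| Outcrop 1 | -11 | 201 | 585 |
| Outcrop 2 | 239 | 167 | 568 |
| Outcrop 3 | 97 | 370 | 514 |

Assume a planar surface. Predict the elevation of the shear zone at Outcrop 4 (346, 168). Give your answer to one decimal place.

555.3 ft

Let the plane be z = a·x + b·y + c.
Outcrop 2−Outcrop 1: 250a − 34b = −17;  Outcrop 3−Outcrop 1: 108a + 169b = −71.
Solving gives a = −0.11513, b = −0.34654.
Then c = 585 − a·-11 − b·201 = 653.39.
At (346, 168): z = −39.8 − 58.2 + 653.39 = 555.3 ft.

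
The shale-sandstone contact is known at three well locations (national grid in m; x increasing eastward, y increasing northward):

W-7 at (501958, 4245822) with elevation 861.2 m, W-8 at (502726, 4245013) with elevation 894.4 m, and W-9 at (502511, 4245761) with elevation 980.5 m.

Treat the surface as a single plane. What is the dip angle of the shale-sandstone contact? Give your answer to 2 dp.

16.62°

Two edge vectors: W-7→W-8 = (768, -809, 33.2), W-7→W-9 = (553, -61, 119.3).
Normal n = (W-7→W-8) × (W-7→W-9) = (-94488.5, -73262.8, 400529).
So ∂z/∂x = −n_x/n_z = 0.23591 and ∂z/∂y = −n_y/n_z = 0.18292.
Gradient magnitude |∇z| = √(a² + b²) = √(0.05565 + 0.03346) = 0.29851.
True dip = arctan(0.29851) = 16.62°, dipping toward SW (azimuth ≈ 232°).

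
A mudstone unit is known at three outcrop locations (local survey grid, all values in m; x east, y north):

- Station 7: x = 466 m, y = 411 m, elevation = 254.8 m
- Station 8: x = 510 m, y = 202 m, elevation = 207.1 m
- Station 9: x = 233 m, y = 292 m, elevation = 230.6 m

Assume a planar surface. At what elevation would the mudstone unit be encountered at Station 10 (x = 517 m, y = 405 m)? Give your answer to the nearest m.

Let the plane be z = a·x + b·y + c.
Station 8−Station 7: 44a − 209b = −47.7;  Station 9−Station 7: −233a − 119b = −24.2.
Solving gives a = −0.01147, b = 0.22582.
Then c = 254.8 − a·466 − b·411 = 167.33.
At (517, 405): z = −5.9 + 91.5 + 167.33 = 252.9 m.

253 m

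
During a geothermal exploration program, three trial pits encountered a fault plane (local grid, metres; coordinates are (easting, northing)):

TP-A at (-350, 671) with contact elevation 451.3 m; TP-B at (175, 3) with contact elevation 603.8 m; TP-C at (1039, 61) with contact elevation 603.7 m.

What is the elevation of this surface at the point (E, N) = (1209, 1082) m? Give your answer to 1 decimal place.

384.7 m

Two edge vectors: TP-A→TP-B = (525, -668, 152.5), TP-A→TP-C = (1389, -610, 152.4).
Normal n = (TP-A→TP-B) × (TP-A→TP-C) = (-8778.2, 131812.5, 607602).
So ∂z/∂E = −n_x/n_z = 0.014447 and ∂z/∂N = −n_y/n_z = −0.216939.
Intercept c from TP-A: 451.3 + 5.06 + 145.57 = 601.92.
At (1209, 1082): z = 17.5 − 234.7 + 601.92 = 384.7 m.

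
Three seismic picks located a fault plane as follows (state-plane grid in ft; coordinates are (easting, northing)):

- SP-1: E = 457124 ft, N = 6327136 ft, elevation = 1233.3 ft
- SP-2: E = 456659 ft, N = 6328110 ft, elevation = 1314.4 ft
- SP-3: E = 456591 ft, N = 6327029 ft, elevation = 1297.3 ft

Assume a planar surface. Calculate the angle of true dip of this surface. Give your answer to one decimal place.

7.2°

Let the plane be z = a·E + b·N + c.
SP-2−SP-1: −465a + 974b = 81.1;  SP-3−SP-1: −533a − 107b = 64.
Solving gives a = −0.12483, b = 0.02367.
Gradient magnitude |∇z| = √(a² + b²) = √(0.01558 + 0.00056) = 0.12705.
True dip = arctan(0.12705) = 7.2°, dipping toward E (azimuth ≈ 101°).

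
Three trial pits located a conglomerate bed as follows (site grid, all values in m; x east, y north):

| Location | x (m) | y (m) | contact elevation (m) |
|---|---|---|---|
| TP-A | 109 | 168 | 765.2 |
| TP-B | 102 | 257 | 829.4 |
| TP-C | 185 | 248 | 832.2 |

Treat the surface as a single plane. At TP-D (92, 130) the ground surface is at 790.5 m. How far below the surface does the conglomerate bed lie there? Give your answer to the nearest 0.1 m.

55.0 m

Two edge vectors: TP-A→TP-B = (-7, 89, 64.2), TP-A→TP-C = (76, 80, 67).
Normal n = (TP-A→TP-B) × (TP-A→TP-C) = (827, 5348.2, -7324).
So ∂z/∂x = −n_x/n_z = 0.11292 and ∂z/∂y = −n_y/n_z = 0.73023.
Intercept c from TP-A: 765.2 − 12.31 − 122.68 = 630.21.
At (92, 130): z_contact = 10.39 + 94.93 + 630.21 = 735.53 m.
Depth below ground = 790.5 − 735.53 = 55.0 m.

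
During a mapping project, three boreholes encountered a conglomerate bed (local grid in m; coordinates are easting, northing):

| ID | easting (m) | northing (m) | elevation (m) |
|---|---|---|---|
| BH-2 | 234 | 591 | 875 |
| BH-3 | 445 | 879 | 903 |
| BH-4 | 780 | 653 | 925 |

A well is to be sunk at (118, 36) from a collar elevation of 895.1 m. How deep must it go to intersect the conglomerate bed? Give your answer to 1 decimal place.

Let the plane be z = a·easting + b·northing + c.
BH-3−BH-2: 211a + 288b = 28;  BH-4−BH-2: 546a + 62b = 50.
Solving gives a = 0.08784, b = 0.03286.
Then c = 875 − a·234 − b·591 = 835.02.
At (118, 36): z_contact = 10.37 + 1.18 + 835.02 = 846.57 m.
Depth below ground = 895.1 − 846.57 = 48.5 m.

48.5 m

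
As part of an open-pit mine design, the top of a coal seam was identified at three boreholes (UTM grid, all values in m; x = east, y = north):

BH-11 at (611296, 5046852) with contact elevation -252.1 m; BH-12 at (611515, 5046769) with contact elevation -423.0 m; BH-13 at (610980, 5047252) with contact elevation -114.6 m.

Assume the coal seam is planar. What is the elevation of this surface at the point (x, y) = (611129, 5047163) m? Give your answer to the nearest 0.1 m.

-218.2 m

Two edge vectors: BH-11→BH-12 = (219, -83, -170.9), BH-11→BH-13 = (-316, 400, 137.5).
Normal n = (BH-11→BH-12) × (BH-11→BH-13) = (56947.5, 23891.9, 61372).
So ∂z/∂x = −n_x/n_z = −0.927906863 and ∂z/∂y = −n_y/n_z = −0.389296422.
Intercept c from BH-11: -252.1 + 567225.75 + 1964721.43 = 2531695.08.
At (611129, 5047163): z = −567070.8 − 1964842.5 + 2531695.08 = -218.2 m.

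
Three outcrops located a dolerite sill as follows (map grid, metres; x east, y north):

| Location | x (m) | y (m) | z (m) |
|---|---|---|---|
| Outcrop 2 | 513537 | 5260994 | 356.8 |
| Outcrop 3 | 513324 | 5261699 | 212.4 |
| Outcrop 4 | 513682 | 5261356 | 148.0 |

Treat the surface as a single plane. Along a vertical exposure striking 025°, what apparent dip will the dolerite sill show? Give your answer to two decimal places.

Two edge vectors: Outcrop 2→Outcrop 3 = (-213, 705, -144.4), Outcrop 2→Outcrop 4 = (145, 362, -208.8).
Normal n = (Outcrop 2→Outcrop 3) × (Outcrop 2→Outcrop 4) = (-94931.2, -65412.4, -179331).
So ∂z/∂x = −n_x/n_z = −0.52936 and ∂z/∂y = −n_y/n_z = −0.36476.
Unit vector along 025° is (sin 25°, cos 25°) = (0.4226, 0.9063).
Slope in that direction = a·(0.4226) + b·(0.9063) = −0.55430.
Apparent dip = arctan|0.55430| = 29.00° (true dip is 32.7°, so apparent ≤ true as expected).

29.00°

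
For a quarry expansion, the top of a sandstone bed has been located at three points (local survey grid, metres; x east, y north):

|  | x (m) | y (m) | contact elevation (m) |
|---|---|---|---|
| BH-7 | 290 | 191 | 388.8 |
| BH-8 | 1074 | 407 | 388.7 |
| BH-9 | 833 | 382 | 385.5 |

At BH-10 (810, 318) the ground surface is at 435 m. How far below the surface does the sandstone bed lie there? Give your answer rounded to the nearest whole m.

Two edge vectors: BH-7→BH-8 = (784, 216, -0.1), BH-7→BH-9 = (543, 191, -3.3).
Normal n = (BH-7→BH-8) × (BH-7→BH-9) = (-693.7, 2532.9, 32456).
So ∂z/∂x = −n_x/n_z = 0.02137 and ∂z/∂y = −n_y/n_z = −0.07804.
Intercept c from BH-7: 388.8 − 6.20 + 14.91 = 397.51.
At (810, 318): z_contact = 17.3 − 24.8 + 397.51 = 390.0 m.
Depth below ground = 435 − 390.0 = 45 m.

45 m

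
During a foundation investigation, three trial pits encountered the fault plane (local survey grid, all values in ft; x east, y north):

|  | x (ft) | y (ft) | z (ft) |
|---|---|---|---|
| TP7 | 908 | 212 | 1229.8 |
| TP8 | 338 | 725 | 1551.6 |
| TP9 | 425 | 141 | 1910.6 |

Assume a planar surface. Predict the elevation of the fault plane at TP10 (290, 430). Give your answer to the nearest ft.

1852 ft

Let the plane be z = a·x + b·y + c.
TP8−TP7: −570a + 513b = 321.8;  TP9−TP7: −483a − 71b = 680.8.
Solving gives a = −1.29089, b = −0.80703.
Then c = 1229.8 − a·908 − b·212 = 2573.02.
At (290, 430): z = −374.4 − 347.0 + 2573.02 = 1851.6 ft.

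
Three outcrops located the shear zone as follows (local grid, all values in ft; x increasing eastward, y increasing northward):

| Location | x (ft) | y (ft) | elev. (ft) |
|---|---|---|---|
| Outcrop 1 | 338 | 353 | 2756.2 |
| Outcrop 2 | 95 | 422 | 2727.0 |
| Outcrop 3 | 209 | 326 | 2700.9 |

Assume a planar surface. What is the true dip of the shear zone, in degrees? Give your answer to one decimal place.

Let the plane be z = a·x + b·y + c.
Outcrop 2−Outcrop 1: −243a + 69b = −29.2;  Outcrop 3−Outcrop 1: −129a − 27b = −55.3.
Solving gives a = 0.29777, b = 0.62548.
Gradient magnitude |∇z| = √(a² + b²) = √(0.08867 + 0.39122) = 0.69274.
True dip = arctan(0.69274) = 34.7°, dipping toward SSW (azimuth ≈ 205°).

34.7°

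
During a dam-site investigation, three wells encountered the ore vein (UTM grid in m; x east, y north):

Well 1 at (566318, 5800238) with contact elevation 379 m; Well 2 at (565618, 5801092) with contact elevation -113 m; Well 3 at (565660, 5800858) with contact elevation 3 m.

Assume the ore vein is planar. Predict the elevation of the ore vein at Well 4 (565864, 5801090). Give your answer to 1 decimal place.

Let the plane be z = a·x + b·y + c.
Well 2−Well 1: −700a + 854b = −492;  Well 3−Well 1: −658a + 620b = −376.
Solving gives a = 0.125566707, b = −0.473188882.
Then c = 379 − a·566318 − b·5800238 = 2673876.45.
At (565864, 5801090): z = 71053.7 − 2745011.3 + 2673876.45 = -81.2 m.

-81.2 m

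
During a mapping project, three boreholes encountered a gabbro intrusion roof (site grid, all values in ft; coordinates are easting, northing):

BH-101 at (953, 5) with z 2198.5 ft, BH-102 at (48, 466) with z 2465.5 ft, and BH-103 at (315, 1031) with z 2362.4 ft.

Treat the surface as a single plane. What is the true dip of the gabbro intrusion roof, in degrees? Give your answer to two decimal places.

17.46°

Let the plane be z = a·easting + b·northing + c.
BH-102−BH-101: −905a + 461b = 267;  BH-103−BH-101: −638a + 1026b = 163.9.
Solving gives a = −0.31271, b = −0.03470.
Gradient magnitude |∇z| = √(a² + b²) = √(0.09778 + 0.00120) = 0.31463.
True dip = arctan(0.31463) = 17.46°, dipping toward E (azimuth ≈ 084°).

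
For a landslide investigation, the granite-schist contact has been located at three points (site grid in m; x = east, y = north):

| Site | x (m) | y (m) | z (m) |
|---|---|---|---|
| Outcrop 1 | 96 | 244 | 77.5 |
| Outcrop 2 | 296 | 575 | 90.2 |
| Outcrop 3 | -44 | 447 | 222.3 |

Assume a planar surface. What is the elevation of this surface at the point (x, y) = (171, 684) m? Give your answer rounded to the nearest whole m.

Two edge vectors: Outcrop 1→Outcrop 2 = (200, 331, 12.7), Outcrop 1→Outcrop 3 = (-140, 203, 144.8).
Normal n = (Outcrop 1→Outcrop 2) × (Outcrop 1→Outcrop 3) = (45350.7, -30738, 86940).
So ∂z/∂x = −n_x/n_z = −0.52163 and ∂z/∂y = −n_y/n_z = 0.35355.
Intercept c from Outcrop 1: 77.5 + 50.08 − 86.27 = 41.31.
At (171, 684): z = −89.2 + 241.8 + 41.31 = 193.9 m.

194 m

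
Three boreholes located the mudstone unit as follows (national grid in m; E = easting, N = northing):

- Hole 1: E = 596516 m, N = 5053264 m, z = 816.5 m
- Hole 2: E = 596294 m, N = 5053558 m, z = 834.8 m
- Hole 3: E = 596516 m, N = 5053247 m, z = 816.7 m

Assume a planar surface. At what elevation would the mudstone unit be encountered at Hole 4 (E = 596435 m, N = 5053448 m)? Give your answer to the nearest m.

Two edge vectors: Hole 1→Hole 2 = (-222, 294, 18.3), Hole 1→Hole 3 = (0, -17, 0.2).
Normal n = (Hole 1→Hole 2) × (Hole 1→Hole 3) = (369.9, 44.4, 3774).
So ∂z/∂E = −n_x/n_z = −0.09801272 and ∂z/∂N = −n_y/n_z = −0.01176471.
Intercept c from Hole 1: 816.5 + 58466.15 + 59450.16 = 118732.82.
At (596435, 5053448): z = −58458.2 − 59452.3 + 118732.82 = 822.3 m.

822 m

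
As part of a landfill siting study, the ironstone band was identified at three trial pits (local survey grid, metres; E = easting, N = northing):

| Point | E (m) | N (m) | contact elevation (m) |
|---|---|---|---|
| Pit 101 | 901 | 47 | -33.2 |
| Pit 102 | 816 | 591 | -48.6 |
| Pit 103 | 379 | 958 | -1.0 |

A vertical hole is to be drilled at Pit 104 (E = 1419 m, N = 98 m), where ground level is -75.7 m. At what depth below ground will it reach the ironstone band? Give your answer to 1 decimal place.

Two edge vectors: Pit 101→Pit 102 = (-85, 544, -15.4), Pit 101→Pit 103 = (-522, 911, 32.2).
Normal n = (Pit 101→Pit 102) × (Pit 101→Pit 103) = (31546.2, 10775.8, 206533).
So ∂z/∂E = −n_x/n_z = −0.152742 and ∂z/∂N = −n_y/n_z = −0.052175.
Intercept c from Pit 101: -33.2 + 137.62 + 2.45 = 106.87.
At (1419, 98): z_contact = −216.74 − 5.11 + 106.87 = -114.98 m.
Depth below ground = -75.7 − (-114.98) = 39.3 m.

39.3 m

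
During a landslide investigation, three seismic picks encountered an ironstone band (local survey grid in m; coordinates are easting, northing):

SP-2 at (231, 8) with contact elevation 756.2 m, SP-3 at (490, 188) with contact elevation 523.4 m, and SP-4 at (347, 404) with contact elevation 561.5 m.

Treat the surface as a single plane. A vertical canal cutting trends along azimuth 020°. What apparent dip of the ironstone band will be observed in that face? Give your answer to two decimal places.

Two edge vectors: SP-2→SP-3 = (259, 180, -232.8), SP-2→SP-4 = (116, 396, -194.7).
Normal n = (SP-2→SP-3) × (SP-2→SP-4) = (57142.8, 23422.5, 81684).
So ∂z/∂easting = −n_x/n_z = −0.69956 and ∂z/∂northing = −n_y/n_z = −0.28675.
Unit vector along 020° is (sin 20°, cos 20°) = (0.3420, 0.9397).
Slope in that direction = a·(0.3420) + b·(0.9397) = −0.50872.
Apparent dip = arctan|0.50872| = 26.96° (true dip is 37.1°, so apparent ≤ true as expected).

26.96°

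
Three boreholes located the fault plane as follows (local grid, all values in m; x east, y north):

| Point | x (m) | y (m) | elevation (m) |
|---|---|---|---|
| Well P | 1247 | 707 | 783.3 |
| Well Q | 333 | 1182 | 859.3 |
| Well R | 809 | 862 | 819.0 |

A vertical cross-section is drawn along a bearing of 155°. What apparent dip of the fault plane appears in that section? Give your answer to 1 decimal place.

2.4°

Let the plane be z = a·x + b·y + c.
Well Q−Well P: −914a + 475b = 76;  Well R−Well P: −438a + 155b = 35.7.
Solving gives a = −0.07800, b = 0.00992.
Unit vector along 155° is (sin 155°, cos 155°) = (0.4226, -0.9063).
Slope in that direction = a·(0.4226) + b·(-0.9063) = −0.04195.
Apparent dip = arctan|0.04195| = 2.4° (true dip is 4.5°, so apparent ≤ true as expected).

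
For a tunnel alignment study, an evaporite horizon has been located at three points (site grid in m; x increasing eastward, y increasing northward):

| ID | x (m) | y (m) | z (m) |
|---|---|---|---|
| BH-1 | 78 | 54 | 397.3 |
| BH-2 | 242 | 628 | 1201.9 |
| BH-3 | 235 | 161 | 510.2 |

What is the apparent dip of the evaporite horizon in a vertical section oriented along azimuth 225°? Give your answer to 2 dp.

Two edge vectors: BH-1→BH-2 = (164, 574, 804.6), BH-1→BH-3 = (157, 107, 112.9).
Normal n = (BH-1→BH-2) × (BH-1→BH-3) = (-21287.6, 107806.6, -72570).
So ∂z/∂x = −n_x/n_z = −0.29334 and ∂z/∂y = −n_y/n_z = 1.48555.
Unit vector along 225° is (sin 225°, cos 225°) = (-0.7071, -0.7071).
Slope in that direction = a·(-0.7071) + b·(-0.7071) = −0.84302.
Apparent dip = arctan|0.84302| = 40.13° (true dip is 56.6°, so apparent ≤ true as expected).

40.13°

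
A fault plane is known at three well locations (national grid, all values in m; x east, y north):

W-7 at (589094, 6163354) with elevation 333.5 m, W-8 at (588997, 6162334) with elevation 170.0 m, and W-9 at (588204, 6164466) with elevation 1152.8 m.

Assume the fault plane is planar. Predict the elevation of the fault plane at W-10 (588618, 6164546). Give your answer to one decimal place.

Let the plane be z = a·x + b·y + c.
W-8−W-7: −97a − 1020b = −163.5;  W-9−W-7: −890a + 1112b = 819.3.
Solving gives a = −0.643789678, b = 0.221517254.
Then c = 333.5 − a·589094 − b·6163354 = −985703.12.
At (588618, 6164546): z = −378946.2 + 1365553.3 − 985703.12 = 904.0 m.

904.0 m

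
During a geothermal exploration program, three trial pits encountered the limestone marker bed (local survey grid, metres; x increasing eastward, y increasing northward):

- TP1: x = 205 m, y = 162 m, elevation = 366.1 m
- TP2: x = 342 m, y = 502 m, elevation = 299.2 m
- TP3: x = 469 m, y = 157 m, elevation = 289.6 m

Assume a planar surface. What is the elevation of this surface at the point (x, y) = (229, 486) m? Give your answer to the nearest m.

333 m

Let the plane be z = a·x + b·y + c.
TP2−TP1: 137a + 340b = −66.9;  TP3−TP1: 264a − 5b = −76.5.
Solving gives a = −0.29128, b = −0.07940.
Then c = 366.1 − a·205 − b·162 = 438.67.
At (229, 486): z = −66.7 − 38.6 + 438.67 = 333.4 m.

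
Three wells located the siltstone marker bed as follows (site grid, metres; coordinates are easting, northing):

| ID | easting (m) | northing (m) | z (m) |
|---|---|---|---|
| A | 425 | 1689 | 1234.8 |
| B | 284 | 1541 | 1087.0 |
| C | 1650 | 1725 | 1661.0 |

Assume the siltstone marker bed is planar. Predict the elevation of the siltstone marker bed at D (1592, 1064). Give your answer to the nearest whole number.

1188 m

Let the plane be z = a·easting + b·northing + c.
B−A: −141a − 148b = −147.8;  C−A: 1225a + 36b = 426.2.
Solving gives a = 0.32775, b = 0.68640.
Then c = 1234.8 − a·425 − b·1689 = −63.83.
At (1592, 1064): z = 521.8 + 730.3 − 63.83 = 1188.3 m.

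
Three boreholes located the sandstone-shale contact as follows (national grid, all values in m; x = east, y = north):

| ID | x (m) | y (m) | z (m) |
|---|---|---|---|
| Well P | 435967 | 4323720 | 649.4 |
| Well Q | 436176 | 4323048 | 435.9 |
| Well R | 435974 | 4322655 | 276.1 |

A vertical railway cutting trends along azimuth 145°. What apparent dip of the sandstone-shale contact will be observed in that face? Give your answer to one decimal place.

12.7°

Two edge vectors: Well P→Well Q = (209, -672, -213.5), Well P→Well R = (7, -1065, -373.3).
Normal n = (Well P→Well Q) × (Well P→Well R) = (23480.1, 76525.2, -217881).
So ∂z/∂x = −n_x/n_z = 0.10777 and ∂z/∂y = −n_y/n_z = 0.35122.
Unit vector along 145° is (sin 145°, cos 145°) = (0.5736, -0.8192).
Slope in that direction = a·(0.5736) + b·(-0.8192) = −0.22589.
Apparent dip = arctan|0.22589| = 12.7° (true dip is 20.2°, so apparent ≤ true as expected).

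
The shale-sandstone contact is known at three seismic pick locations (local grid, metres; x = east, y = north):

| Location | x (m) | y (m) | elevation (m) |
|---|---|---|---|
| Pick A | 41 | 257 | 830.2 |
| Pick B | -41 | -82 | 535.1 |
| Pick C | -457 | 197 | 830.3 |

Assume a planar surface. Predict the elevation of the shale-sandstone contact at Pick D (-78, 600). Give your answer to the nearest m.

1151 m

Let the plane be z = a·x + b·y + c.
Pick B−Pick A: −82a − 339b = −295.1;  Pick C−Pick A: −498a − 60b = 0.1.
Solving gives a = −0.10823, b = 0.89668.
Then c = 830.2 − a·41 − b·257 = 604.19.
At (-78, 600): z = 8.4 + 538.0 + 604.19 = 1150.6 m.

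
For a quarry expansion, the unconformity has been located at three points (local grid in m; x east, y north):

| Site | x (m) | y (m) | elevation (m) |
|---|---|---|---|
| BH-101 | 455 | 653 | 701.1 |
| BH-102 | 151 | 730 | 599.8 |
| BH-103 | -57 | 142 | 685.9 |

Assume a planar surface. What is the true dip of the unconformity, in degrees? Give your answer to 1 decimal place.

20.0°

Two edge vectors: BH-101→BH-102 = (-304, 77, -101.3), BH-101→BH-103 = (-512, -511, -15.2).
Normal n = (BH-101→BH-102) × (BH-101→BH-103) = (-52934.7, 47244.8, 194768).
So ∂z/∂x = −n_x/n_z = 0.27178 and ∂z/∂y = −n_y/n_z = −0.24257.
Gradient magnitude |∇z| = √(a² + b²) = √(0.07387 + 0.05884) = 0.36429.
True dip = arctan(0.36429) = 20.0°, dipping toward NW (azimuth ≈ 312°).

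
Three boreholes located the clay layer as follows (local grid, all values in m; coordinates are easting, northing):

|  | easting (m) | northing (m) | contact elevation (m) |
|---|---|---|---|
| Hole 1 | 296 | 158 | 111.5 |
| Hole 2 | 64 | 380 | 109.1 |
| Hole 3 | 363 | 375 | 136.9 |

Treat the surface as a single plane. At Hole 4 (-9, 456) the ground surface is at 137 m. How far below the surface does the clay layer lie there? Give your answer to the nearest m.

28 m

Let the plane be z = a·easting + b·northing + c.
Hole 2−Hole 1: −232a + 222b = −2.4;  Hole 3−Hole 1: 67a + 217b = 25.4.
Solving gives a = 0.09445, b = 0.08789.
Then c = 111.5 − a·296 − b·158 = 69.66.
At (-9, 456): z_contact = −0.9 + 40.1 + 69.66 = 108.9 m.
Depth below ground = 137 − 108.9 = 28 m.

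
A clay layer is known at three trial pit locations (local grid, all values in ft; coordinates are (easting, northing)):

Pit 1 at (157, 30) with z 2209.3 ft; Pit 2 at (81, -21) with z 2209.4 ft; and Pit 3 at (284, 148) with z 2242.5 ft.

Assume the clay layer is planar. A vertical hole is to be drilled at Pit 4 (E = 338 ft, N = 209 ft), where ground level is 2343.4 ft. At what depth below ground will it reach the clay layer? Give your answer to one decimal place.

75.8 ft

Two edge vectors: Pit 1→Pit 2 = (-76, -51, 0.1), Pit 1→Pit 3 = (127, 118, 33.2).
Normal n = (Pit 1→Pit 2) × (Pit 1→Pit 3) = (-1705, 2535.9, -2491).
So ∂z/∂E = −n_x/n_z = −0.68446 and ∂z/∂N = −n_y/n_z = 1.01802.
Intercept c from Pit 1: 2209.3 + 107.46 − 30.54 = 2286.22.
At (338, 209): z_contact = −231.35 + 212.77 + 2286.22 = 2267.64 ft.
Depth below ground = 2343.4 − 2267.64 = 75.8 ft.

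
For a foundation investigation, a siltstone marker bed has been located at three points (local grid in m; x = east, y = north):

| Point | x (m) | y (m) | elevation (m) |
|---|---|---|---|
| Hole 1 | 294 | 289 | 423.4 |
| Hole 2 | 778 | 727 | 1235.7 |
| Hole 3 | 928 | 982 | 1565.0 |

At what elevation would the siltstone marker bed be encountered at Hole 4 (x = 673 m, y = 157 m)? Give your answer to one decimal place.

Two edge vectors: Hole 1→Hole 2 = (484, 438, 812.3), Hole 1→Hole 3 = (634, 693, 1141.6).
Normal n = (Hole 1→Hole 2) × (Hole 1→Hole 3) = (-62903.1, -37536.2, 57720).
So ∂z/∂x = −n_x/n_z = 1.08980 and ∂z/∂y = −n_y/n_z = 0.65032.
Intercept c from Hole 1: 423.4 − 320.40 − 187.94 = −84.94.
At (673, 157): z = 733.4 + 102.1 − 84.94 = 750.6 m.

750.6 m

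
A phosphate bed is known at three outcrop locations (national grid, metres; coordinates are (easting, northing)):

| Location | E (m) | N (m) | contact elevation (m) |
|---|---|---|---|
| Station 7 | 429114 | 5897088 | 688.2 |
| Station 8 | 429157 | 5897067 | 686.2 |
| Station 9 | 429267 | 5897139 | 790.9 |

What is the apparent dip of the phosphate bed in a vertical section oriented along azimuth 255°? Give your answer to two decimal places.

Let the plane be z = a·E + b·N + c.
Station 8−Station 7: 43a − 21b = −2;  Station 9−Station 7: 153a + 51b = 102.7.
Solving gives a = 0.38008, b = 0.87349.
Unit vector along 255° is (sin 255°, cos 255°) = (-0.9659, -0.2588).
Slope in that direction = a·(-0.9659) + b·(-0.2588) = −0.59320.
Apparent dip = arctan|0.59320| = 30.68° (true dip is 43.6°, so apparent ≤ true as expected).

30.68°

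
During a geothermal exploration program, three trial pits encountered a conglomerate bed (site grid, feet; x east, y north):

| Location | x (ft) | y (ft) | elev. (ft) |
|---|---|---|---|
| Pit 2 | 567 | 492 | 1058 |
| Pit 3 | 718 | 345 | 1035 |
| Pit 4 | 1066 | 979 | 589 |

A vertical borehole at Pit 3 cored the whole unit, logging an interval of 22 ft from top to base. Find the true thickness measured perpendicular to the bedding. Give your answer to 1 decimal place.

Let the plane be z = a·x + b·y + c.
Pit 3−Pit 2: 151a − 147b = −23;  Pit 4−Pit 2: 499a + 487b = −469.
Solving gives a = −0.54561, b = −0.40399.
|∇z| = √(a²+b²) = 0.67889, so dip δ = arctan(0.67889) = 34.17°.
True thickness = vertical thickness × cos δ = 22 × cos 34.17° = 18.2 ft.

18.2 ft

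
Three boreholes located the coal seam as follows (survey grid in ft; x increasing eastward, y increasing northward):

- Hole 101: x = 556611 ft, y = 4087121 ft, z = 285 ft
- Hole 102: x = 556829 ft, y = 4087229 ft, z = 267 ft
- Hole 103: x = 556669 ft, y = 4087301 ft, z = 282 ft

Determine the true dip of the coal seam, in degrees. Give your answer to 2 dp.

Two edge vectors: Hole 101→Hole 102 = (218, 108, -18), Hole 101→Hole 103 = (58, 180, -3).
Normal n = (Hole 101→Hole 102) × (Hole 101→Hole 103) = (2916, -390, 32976).
So ∂z/∂x = −n_x/n_z = −0.08843 and ∂z/∂y = −n_y/n_z = 0.01183.
Gradient magnitude |∇z| = √(a² + b²) = √(0.00782 + 0.00014) = 0.08922.
True dip = arctan(0.08922) = 5.10°, dipping toward E (azimuth ≈ 098°).

5.10°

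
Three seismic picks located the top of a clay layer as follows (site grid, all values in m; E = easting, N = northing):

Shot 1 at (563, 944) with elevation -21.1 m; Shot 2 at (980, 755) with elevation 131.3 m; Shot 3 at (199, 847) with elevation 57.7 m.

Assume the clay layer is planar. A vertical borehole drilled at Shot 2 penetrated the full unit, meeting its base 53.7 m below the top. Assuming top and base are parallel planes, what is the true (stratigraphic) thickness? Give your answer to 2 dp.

41.76 m

Two edge vectors: Shot 1→Shot 2 = (417, -189, 152.4), Shot 1→Shot 3 = (-364, -97, 78.8).
Normal n = (Shot 1→Shot 2) × (Shot 1→Shot 3) = (-110.4, -88333.2, -109245).
So ∂z/∂E = −n_x/n_z = −0.00101 and ∂z/∂N = −n_y/n_z = −0.80858.
|∇z| = √(a²+b²) = 0.80858, so dip δ = arctan(0.80858) = 38.96°.
True thickness = vertical thickness × cos δ = 53.7 × cos 38.96° = 41.76 m.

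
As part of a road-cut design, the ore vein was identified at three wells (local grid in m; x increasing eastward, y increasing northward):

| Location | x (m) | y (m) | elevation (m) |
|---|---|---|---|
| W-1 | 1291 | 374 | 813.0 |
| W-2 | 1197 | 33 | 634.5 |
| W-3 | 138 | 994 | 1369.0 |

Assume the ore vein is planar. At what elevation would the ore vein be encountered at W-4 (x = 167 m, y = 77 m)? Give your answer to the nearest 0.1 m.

839.7 m

Let the plane be z = a·x + b·y + c.
W-2−W-1: −94a − 341b = −178.5;  W-3−W-1: −1153a + 620b = 556.
Solving gives a = −0.174827, b = 0.571653.
Then c = 813 − a·1291 − b·374 = 824.90.
At (167, 77): z = −29.2 + 44.0 + 824.90 = 839.7 m.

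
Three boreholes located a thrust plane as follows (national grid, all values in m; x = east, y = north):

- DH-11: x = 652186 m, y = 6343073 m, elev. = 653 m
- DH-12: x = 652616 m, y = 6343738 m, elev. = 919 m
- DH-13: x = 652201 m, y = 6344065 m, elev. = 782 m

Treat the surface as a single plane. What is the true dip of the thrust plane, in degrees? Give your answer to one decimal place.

Let the plane be z = a·x + b·y + c.
DH-12−DH-11: 430a + 665b = 266;  DH-13−DH-11: 15a + 992b = 129.
Solving gives a = 0.42749, b = 0.12358.
Gradient magnitude |∇z| = √(a² + b²) = √(0.18275 + 0.01527) = 0.44500.
True dip = arctan(0.44500) = 24.0°, dipping toward WSW (azimuth ≈ 254°).

24.0°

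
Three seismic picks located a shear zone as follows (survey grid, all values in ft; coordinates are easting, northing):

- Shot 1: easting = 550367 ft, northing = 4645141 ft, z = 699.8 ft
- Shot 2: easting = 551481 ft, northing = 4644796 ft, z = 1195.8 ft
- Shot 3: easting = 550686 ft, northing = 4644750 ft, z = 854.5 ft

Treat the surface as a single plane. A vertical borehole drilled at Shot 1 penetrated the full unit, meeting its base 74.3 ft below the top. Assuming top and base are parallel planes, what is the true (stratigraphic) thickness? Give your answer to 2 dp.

68.16 ft

Two edge vectors: Shot 1→Shot 2 = (1114, -345, 496), Shot 1→Shot 3 = (319, -391, 154.7).
Normal n = (Shot 1→Shot 2) × (Shot 1→Shot 3) = (140564.5, -14111.8, -325519).
So ∂z/∂easting = −n_x/n_z = 0.43182 and ∂z/∂northing = −n_y/n_z = −0.04335.
|∇z| = √(a²+b²) = 0.43399, so dip δ = arctan(0.43399) = 23.46°.
True thickness = vertical thickness × cos δ = 74.3 × cos 23.46° = 68.16 ft.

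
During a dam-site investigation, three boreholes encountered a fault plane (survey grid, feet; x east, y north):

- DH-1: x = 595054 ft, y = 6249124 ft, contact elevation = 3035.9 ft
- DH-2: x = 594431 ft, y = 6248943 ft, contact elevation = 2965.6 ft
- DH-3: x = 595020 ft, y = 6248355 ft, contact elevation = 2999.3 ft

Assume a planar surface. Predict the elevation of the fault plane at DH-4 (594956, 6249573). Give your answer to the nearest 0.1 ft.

Let the plane be z = a·x + b·y + c.
DH-2−DH-1: −623a − 181b = −70.3;  DH-3−DH-1: −34a − 769b = −36.6.
Solving gives a = 0.100301946, b = 0.043159602.
Then c = 3035.9 − a·595054 − b·6249124 = −326358.88.
At (594956, 6249573): z = 59675.2 + 269729.1 − 326358.88 = 3045.4 ft.

3045.4 ft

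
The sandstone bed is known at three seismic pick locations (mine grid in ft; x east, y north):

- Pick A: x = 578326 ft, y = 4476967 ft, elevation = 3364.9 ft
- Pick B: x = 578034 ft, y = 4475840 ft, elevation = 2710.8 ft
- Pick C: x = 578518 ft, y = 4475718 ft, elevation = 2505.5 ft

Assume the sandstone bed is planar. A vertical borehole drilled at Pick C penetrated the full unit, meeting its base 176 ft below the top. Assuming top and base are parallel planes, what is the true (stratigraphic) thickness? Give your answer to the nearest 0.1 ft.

144.3 ft

Let the plane be z = a·x + b·y + c.
Pick B−Pick A: −292a − 1127b = −654.1;  Pick C−Pick A: 192a − 1249b = −859.4.
Solving gives a = −0.26084, b = 0.64797.
|∇z| = √(a²+b²) = 0.69850, so dip δ = arctan(0.69850) = 34.93°.
True thickness = vertical thickness × cos δ = 176 × cos 34.93° = 144.3 ft.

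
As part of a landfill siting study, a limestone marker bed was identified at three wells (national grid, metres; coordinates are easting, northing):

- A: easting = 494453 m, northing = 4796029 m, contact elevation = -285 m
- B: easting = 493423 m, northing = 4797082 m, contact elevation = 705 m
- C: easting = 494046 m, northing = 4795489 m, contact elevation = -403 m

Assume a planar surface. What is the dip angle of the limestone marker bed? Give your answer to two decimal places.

34.07°

Let the plane be z = a·easting + b·northing + c.
B−A: −1030a + 1053b = 990;  C−A: −407a − 540b = −118.
Solving gives a = −0.41669, b = 0.53258.
Gradient magnitude |∇z| = √(a² + b²) = √(0.17363 + 0.28364) = 0.67622.
True dip = arctan(0.67622) = 34.07°, dipping toward SE (azimuth ≈ 142°).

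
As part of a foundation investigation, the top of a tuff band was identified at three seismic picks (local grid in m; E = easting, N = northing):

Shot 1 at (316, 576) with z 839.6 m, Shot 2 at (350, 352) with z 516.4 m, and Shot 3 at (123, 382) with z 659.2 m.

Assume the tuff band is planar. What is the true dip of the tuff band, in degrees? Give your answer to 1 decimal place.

55.3°

Two edge vectors: Shot 1→Shot 2 = (34, -224, -323.2), Shot 1→Shot 3 = (-193, -194, -180.4).
Normal n = (Shot 1→Shot 2) × (Shot 1→Shot 3) = (-22291.2, 68511.2, -49828).
So ∂z/∂E = −n_x/n_z = −0.44736 and ∂z/∂N = −n_y/n_z = 1.37495.
Gradient magnitude |∇z| = √(a² + b²) = √(0.20013 + 1.89050) = 1.44590.
True dip = arctan(1.44590) = 55.3°, dipping toward SSE (azimuth ≈ 162°).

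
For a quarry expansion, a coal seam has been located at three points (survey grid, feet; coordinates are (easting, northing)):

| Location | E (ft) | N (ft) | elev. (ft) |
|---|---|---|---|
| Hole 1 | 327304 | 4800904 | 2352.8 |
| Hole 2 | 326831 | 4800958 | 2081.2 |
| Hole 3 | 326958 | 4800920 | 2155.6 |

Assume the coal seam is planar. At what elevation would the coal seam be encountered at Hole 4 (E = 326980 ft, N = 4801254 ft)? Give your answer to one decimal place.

2147.1 ft

Let the plane be z = a·E + b·N + c.
Hole 2−Hole 1: −473a + 54b = −271.6;  Hole 3−Hole 1: −346a + 16b = −197.2.
Solving gives a = 0.567038503, b = −0.062792371.
Then c = 2352.8 − a·327304 − b·4800904 = 118218.98.
At (326980, 4801254): z = 185410.2 − 301482.1 + 118218.98 = 2147.1 ft.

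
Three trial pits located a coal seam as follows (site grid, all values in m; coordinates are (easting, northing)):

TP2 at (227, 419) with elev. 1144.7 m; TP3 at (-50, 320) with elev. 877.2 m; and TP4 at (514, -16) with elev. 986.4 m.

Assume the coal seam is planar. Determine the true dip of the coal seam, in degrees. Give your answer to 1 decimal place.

Two edge vectors: TP2→TP3 = (-277, -99, -267.5), TP2→TP4 = (287, -435, -158.3).
Normal n = (TP2→TP3) × (TP2→TP4) = (-100690.8, -120621.6, 148908).
So ∂z/∂E = −n_x/n_z = 0.67619 and ∂z/∂N = −n_y/n_z = 0.81004.
Gradient magnitude |∇z| = √(a² + b²) = √(0.45724 + 0.65617) = 1.05518.
True dip = arctan(1.05518) = 46.5°, dipping toward SW (azimuth ≈ 220°).

46.5°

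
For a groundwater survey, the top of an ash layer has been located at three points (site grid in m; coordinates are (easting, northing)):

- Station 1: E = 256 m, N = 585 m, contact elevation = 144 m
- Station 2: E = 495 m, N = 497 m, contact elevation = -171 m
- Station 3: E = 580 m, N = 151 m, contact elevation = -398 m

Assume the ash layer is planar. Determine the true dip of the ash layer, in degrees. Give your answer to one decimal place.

Two edge vectors: Station 1→Station 2 = (239, -88, -315), Station 1→Station 3 = (324, -434, -542).
Normal n = (Station 1→Station 2) × (Station 1→Station 3) = (-89014, 27478, -75214).
So ∂z/∂E = −n_x/n_z = −1.18348 and ∂z/∂N = −n_y/n_z = 0.36533.
Gradient magnitude |∇z| = √(a² + b²) = √(1.40062 + 0.13347) = 1.23858.
True dip = arctan(1.23858) = 51.1°, dipping toward ESE (azimuth ≈ 107°).

51.1°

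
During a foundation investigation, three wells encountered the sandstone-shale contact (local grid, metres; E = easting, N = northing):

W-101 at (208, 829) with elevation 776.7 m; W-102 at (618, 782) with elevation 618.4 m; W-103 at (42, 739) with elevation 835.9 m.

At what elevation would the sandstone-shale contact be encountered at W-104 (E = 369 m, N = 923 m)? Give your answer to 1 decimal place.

719.6 m

Two edge vectors: W-101→W-102 = (410, -47, -158.3), W-101→W-103 = (-166, -90, 59.2).
Normal n = (W-101→W-102) × (W-101→W-103) = (-17029.4, 2005.8, -44702).
So ∂z/∂E = −n_x/n_z = −0.38095 and ∂z/∂N = −n_y/n_z = 0.04487.
Intercept c from W-101: 776.7 + 79.24 − 37.20 = 818.74.
At (369, 923): z = −140.6 + 41.4 + 818.74 = 719.6 m.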